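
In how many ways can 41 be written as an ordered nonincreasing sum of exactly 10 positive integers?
p(41, 10 parts) = 4242

Partitions of n into exactly k parts are in bijection with partitions of n − k into at most k parts (subtract 1 from each part). So p(41, exactly 10) = p(31, parts ≤ 10). Computing via the recurrence p(m, j) = p(m, j−1) + p(m−j, j) gives 4242.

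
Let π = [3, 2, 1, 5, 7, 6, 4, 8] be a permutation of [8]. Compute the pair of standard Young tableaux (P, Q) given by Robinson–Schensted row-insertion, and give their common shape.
P = [1, 4, 6, 8] / [2, 5] / [3, 7];  Q = [1, 4, 5, 8] / [2, 6] / [3, 7];  common shape = (4, 2, 2)

Row-insert the values π_1, π_2, … into P one at a time, bumping the leftmost entry strictly greater than the inserted value down to the next row. The recording tableau Q records, in position (i, j), the step at which that cell was added to P.
  Insert 3 (step 1): P = [3];  Q = [1]
  Insert 2 (step 2): P = [2] / [3];  Q = [1] / [2]
  Insert 1 (step 3): P = [1] / [2] / [3];  Q = [1] / [2] / [3]
  Insert 5 (step 4): P = [1, 5] / [2] / [3];  Q = [1, 4] / [2] / [3]
  Insert 7 (step 5): P = [1, 5, 7] / [2] / [3];  Q = [1, 4, 5] / [2] / [3]
  Insert 6 (step 6): P = [1, 5, 6] / [2, 7] / [3];  Q = [1, 4, 5] / [2, 6] / [3]
  Insert 4 (step 7): P = [1, 4, 6] / [2, 5] / [3, 7];  Q = [1, 4, 5] / [2, 6] / [3, 7]
  Insert 8 (step 8): P = [1, 4, 6, 8] / [2, 5] / [3, 7];  Q = [1, 4, 5, 8] / [2, 6] / [3, 7]
Final shape: (4, 2, 2).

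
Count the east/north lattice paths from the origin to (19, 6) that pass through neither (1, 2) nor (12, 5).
Number of paths = 114387

Inclusion–exclusion. Total paths: C(25, 19) = 177100. Through P₁: C(3, 1)·C(22, 18) = 21945. Through P₂: C(17, 12)·C(8, 7) = 49504. Since P₁ is strictly southwest of P₂, a monotone path through both must visit P₁ then P₂; paths through both = C(3, 1)·C(14, 11)·C(8, 7) = 8736. Avoid both = 177100 − 21945 − 49504 + 8736 = 114387.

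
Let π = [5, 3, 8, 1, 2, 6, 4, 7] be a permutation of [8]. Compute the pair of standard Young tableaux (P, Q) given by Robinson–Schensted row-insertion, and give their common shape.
P = [1, 2, 4, 7] / [3, 6] / [5, 8];  Q = [1, 3, 6, 8] / [2, 5] / [4, 7];  common shape = (4, 2, 2)

Row-insert the values π_1, π_2, … into P one at a time, bumping the leftmost entry strictly greater than the inserted value down to the next row. The recording tableau Q records, in position (i, j), the step at which that cell was added to P.
  Insert 5 (step 1): P = [5];  Q = [1]
  Insert 3 (step 2): P = [3] / [5];  Q = [1] / [2]
  Insert 8 (step 3): P = [3, 8] / [5];  Q = [1, 3] / [2]
  Insert 1 (step 4): P = [1, 8] / [3] / [5];  Q = [1, 3] / [2] / [4]
  Insert 2 (step 5): P = [1, 2] / [3, 8] / [5];  Q = [1, 3] / [2, 5] / [4]
  Insert 6 (step 6): P = [1, 2, 6] / [3, 8] / [5];  Q = [1, 3, 6] / [2, 5] / [4]
  Insert 4 (step 7): P = [1, 2, 4] / [3, 6] / [5, 8];  Q = [1, 3, 6] / [2, 5] / [4, 7]
  Insert 7 (step 8): P = [1, 2, 4, 7] / [3, 6] / [5, 8];  Q = [1, 3, 6, 8] / [2, 5] / [4, 7]
Final shape: (4, 2, 2).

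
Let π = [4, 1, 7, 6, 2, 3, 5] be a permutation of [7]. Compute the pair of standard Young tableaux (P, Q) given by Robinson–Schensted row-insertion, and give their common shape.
P = [1, 2, 3, 5] / [4, 6] / [7];  Q = [1, 3, 6, 7] / [2, 4] / [5];  common shape = (4, 2, 1)

Row-insert the values π_1, π_2, … into P one at a time, bumping the leftmost entry strictly greater than the inserted value down to the next row. The recording tableau Q records, in position (i, j), the step at which that cell was added to P.
  Insert 4 (step 1): P = [4];  Q = [1]
  Insert 1 (step 2): P = [1] / [4];  Q = [1] / [2]
  Insert 7 (step 3): P = [1, 7] / [4];  Q = [1, 3] / [2]
  Insert 6 (step 4): P = [1, 6] / [4, 7];  Q = [1, 3] / [2, 4]
  Insert 2 (step 5): P = [1, 2] / [4, 6] / [7];  Q = [1, 3] / [2, 4] / [5]
  Insert 3 (step 6): P = [1, 2, 3] / [4, 6] / [7];  Q = [1, 3, 6] / [2, 4] / [5]
  Insert 5 (step 7): P = [1, 2, 3, 5] / [4, 6] / [7];  Q = [1, 3, 6, 7] / [2, 4] / [5]
Final shape: (4, 2, 1).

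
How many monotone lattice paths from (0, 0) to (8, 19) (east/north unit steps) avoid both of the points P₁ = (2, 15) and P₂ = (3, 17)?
Number of paths = 2176143

Inclusion–exclusion. Total paths: C(27, 8) = 2220075. Through P₁: C(17, 2)·C(10, 6) = 28560. Through P₂: C(20, 3)·C(7, 5) = 23940. Since P₁ is strictly southwest of P₂, a monotone path through both must visit P₁ then P₂; paths through both = C(17, 2)·C(3, 1)·C(7, 5) = 8568. Avoid both = 2220075 − 28560 − 23940 + 8568 = 2176143.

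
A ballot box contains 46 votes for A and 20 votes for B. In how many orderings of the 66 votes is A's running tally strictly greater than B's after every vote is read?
Strict-lead orderings = 16018036991633040

Total orderings of the 66 votes with 46 for A: C(66, 46) = 40661170824914640. By the Bertrand ballot formula (Cycle Lemma / reflection principle), the number of orderings in which A is strictly ahead of B throughout is (p − q)/(p + q) · C(p + q, p) = (46 − 20)/(46 + 20) · 40661170824914640 = 16018036991633040.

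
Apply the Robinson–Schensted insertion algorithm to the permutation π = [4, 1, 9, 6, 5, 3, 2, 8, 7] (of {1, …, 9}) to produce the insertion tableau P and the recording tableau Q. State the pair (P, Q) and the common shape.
P = [1, 2, 7] / [3, 5, 8] / [4] / [6] / [9];  Q = [1, 3, 8] / [2, 4, 9] / [5] / [6] / [7];  common shape = (3, 3, 1, 1, 1)

Row-insert the values π_1, π_2, … into P one at a time, bumping the leftmost entry strictly greater than the inserted value down to the next row. The recording tableau Q records, in position (i, j), the step at which that cell was added to P.
  Insert 4 (step 1): P = [4];  Q = [1]
  Insert 1 (step 2): P = [1] / [4];  Q = [1] / [2]
  Insert 9 (step 3): P = [1, 9] / [4];  Q = [1, 3] / [2]
  Insert 6 (step 4): P = [1, 6] / [4, 9];  Q = [1, 3] / [2, 4]
  Insert 5 (step 5): P = [1, 5] / [4, 6] / [9];  Q = [1, 3] / [2, 4] / [5]
  Insert 3 (step 6): P = [1, 3] / [4, 5] / [6] / [9];  Q = [1, 3] / [2, 4] / [5] / [6]
  Insert 2 (step 7): P = [1, 2] / [3, 5] / [4] / [6] / [9];  Q = [1, 3] / [2, 4] / [5] / [6] / [7]
  Insert 8 (step 8): P = [1, 2, 8] / [3, 5] / [4] / [6] / [9];  Q = [1, 3, 8] / [2, 4] / [5] / [6] / [7]
  Insert 7 (step 9): P = [1, 2, 7] / [3, 5, 8] / [4] / [6] / [9];  Q = [1, 3, 8] / [2, 4, 9] / [5] / [6] / [7]
Final shape: (3, 3, 1, 1, 1).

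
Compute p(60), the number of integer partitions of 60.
p(60) = 966467

Compute p(n) via the recurrence p(n, m) = p(n, m−1) + p(n−m, m), where p(n, m) counts partitions of n with all parts ≤ m and p(n) = p(n, n). The base cases are p(0, m) = 1 and p(n, 0) = 0 for n > 0. Filling the table yields p(60) = 966467. (Euler's pentagonal recurrence is an alternative.)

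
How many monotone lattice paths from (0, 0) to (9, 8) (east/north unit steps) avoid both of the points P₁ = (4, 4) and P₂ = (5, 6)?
Number of paths = 11710

Inclusion–exclusion. Total paths: C(17, 9) = 24310. Through P₁: C(8, 4)·C(9, 5) = 8820. Through P₂: C(11, 5)·C(6, 4) = 6930. Since P₁ is strictly southwest of P₂, a monotone path through both must visit P₁ then P₂; paths through both = C(8, 4)·C(3, 1)·C(6, 4) = 3150. Avoid both = 24310 − 8820 − 6930 + 3150 = 11710.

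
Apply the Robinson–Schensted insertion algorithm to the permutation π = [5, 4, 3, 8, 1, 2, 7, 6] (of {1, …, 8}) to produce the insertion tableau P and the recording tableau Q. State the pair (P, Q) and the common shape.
P = [1, 2, 6] / [3, 7] / [4, 8] / [5];  Q = [1, 4, 7] / [2, 6] / [3, 8] / [5];  common shape = (3, 2, 2, 1)

Row-insert the values π_1, π_2, … into P one at a time, bumping the leftmost entry strictly greater than the inserted value down to the next row. The recording tableau Q records, in position (i, j), the step at which that cell was added to P.
  Insert 5 (step 1): P = [5];  Q = [1]
  Insert 4 (step 2): P = [4] / [5];  Q = [1] / [2]
  Insert 3 (step 3): P = [3] / [4] / [5];  Q = [1] / [2] / [3]
  Insert 8 (step 4): P = [3, 8] / [4] / [5];  Q = [1, 4] / [2] / [3]
  Insert 1 (step 5): P = [1, 8] / [3] / [4] / [5];  Q = [1, 4] / [2] / [3] / [5]
  Insert 2 (step 6): P = [1, 2] / [3, 8] / [4] / [5];  Q = [1, 4] / [2, 6] / [3] / [5]
  Insert 7 (step 7): P = [1, 2, 7] / [3, 8] / [4] / [5];  Q = [1, 4, 7] / [2, 6] / [3] / [5]
  Insert 6 (step 8): P = [1, 2, 6] / [3, 7] / [4, 8] / [5];  Q = [1, 4, 7] / [2, 6] / [3, 8] / [5]
Final shape: (3, 2, 2, 1).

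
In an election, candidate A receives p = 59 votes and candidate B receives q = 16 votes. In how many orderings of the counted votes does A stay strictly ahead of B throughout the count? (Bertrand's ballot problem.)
Strict-lead orderings = 4902027276439572

Total orderings of the 75 votes with 59 for A: C(75, 59) = 8550047575185300. By the Bertrand ballot formula (Cycle Lemma / reflection principle), the number of orderings in which A is strictly ahead of B throughout is (p − q)/(p + q) · C(p + q, p) = (59 − 16)/(59 + 16) · 8550047575185300 = 4902027276439572.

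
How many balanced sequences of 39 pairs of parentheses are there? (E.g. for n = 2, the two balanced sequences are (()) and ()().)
C_39 = 680425371729975800390

These balanced parentheses are counted by the Catalan number C_n = (1/(n + 1)) · C(2n, n). For n = 39: C_39 = (1/40) · C(78, 39) = 27217014869199032015600/40 = 680425371729975800390.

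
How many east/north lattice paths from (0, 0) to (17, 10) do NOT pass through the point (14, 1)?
Number of paths = 8432985

Total paths from (0, 0) to (17, 10): C(27, 17) = 8436285. Paths through (14, 1): (paths (0, 0) → (14, 1)) × (paths (14, 1) → (17, 10)) = C(15, 14) · C(12, 3) = 15 · 220 = 3300. Avoidance count = 8436285 − 3300 = 8432985.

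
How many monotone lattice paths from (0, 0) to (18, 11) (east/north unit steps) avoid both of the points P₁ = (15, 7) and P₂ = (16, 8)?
Number of paths = 24684420

Inclusion–exclusion. Total paths: C(29, 18) = 34597290. Through P₁: C(22, 15)·C(7, 3) = 5969040. Through P₂: C(24, 16)·C(5, 2) = 7354710. Since P₁ is strictly southwest of P₂, a monotone path through both must visit P₁ then P₂; paths through both = C(22, 15)·C(2, 1)·C(5, 2) = 3410880. Avoid both = 34597290 − 5969040 − 7354710 + 3410880 = 24684420.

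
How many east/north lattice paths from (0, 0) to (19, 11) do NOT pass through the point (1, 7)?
Number of paths = 54568780

Total paths from (0, 0) to (19, 11): C(30, 19) = 54627300. Paths through (1, 7): (paths (0, 0) → (1, 7)) × (paths (1, 7) → (19, 11)) = C(8, 1) · C(22, 18) = 8 · 7315 = 58520. Avoidance count = 54627300 − 58520 = 54568780.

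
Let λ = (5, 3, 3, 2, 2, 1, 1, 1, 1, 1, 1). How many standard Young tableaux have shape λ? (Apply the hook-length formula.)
# SYT of shape (5, 3, 3, 2, 2, 1, 1, 1, 1, 1, 1) = 77773878

Hook-length formula: f^λ = n! / Π hook(c), product over all cells c of the Young diagram. For λ = (5, 3, 3, 2, 2, 1, 1, 1, 1, 1, 1), n = 21 boxes. Hook lengths by row (left-to-right, top-to-bottom): [15, 8, 5, 2, 1]; [12, 5, 2]; [11, 4, 1]; [9, 2]; [8, 1]; [6]; [5]; [4]; [3]; [2]; [1]. Product of hooks = 656916480000. So f^λ = 21! / 656916480000 = 51090942171709440000 / 656916480000 = 77773878.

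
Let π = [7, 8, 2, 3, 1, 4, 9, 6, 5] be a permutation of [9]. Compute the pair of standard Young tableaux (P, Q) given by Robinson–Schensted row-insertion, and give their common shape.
P = [1, 3, 4, 5] / [2, 6, 9] / [7, 8];  Q = [1, 2, 6, 7] / [3, 4, 8] / [5, 9];  common shape = (4, 3, 2)

Row-insert the values π_1, π_2, … into P one at a time, bumping the leftmost entry strictly greater than the inserted value down to the next row. The recording tableau Q records, in position (i, j), the step at which that cell was added to P.
  Insert 7 (step 1): P = [7];  Q = [1]
  Insert 8 (step 2): P = [7, 8];  Q = [1, 2]
  Insert 2 (step 3): P = [2, 8] / [7];  Q = [1, 2] / [3]
  Insert 3 (step 4): P = [2, 3] / [7, 8];  Q = [1, 2] / [3, 4]
  Insert 1 (step 5): P = [1, 3] / [2, 8] / [7];  Q = [1, 2] / [3, 4] / [5]
  Insert 4 (step 6): P = [1, 3, 4] / [2, 8] / [7];  Q = [1, 2, 6] / [3, 4] / [5]
  Insert 9 (step 7): P = [1, 3, 4, 9] / [2, 8] / [7];  Q = [1, 2, 6, 7] / [3, 4] / [5]
  Insert 6 (step 8): P = [1, 3, 4, 6] / [2, 8, 9] / [7];  Q = [1, 2, 6, 7] / [3, 4, 8] / [5]
  Insert 5 (step 9): P = [1, 3, 4, 5] / [2, 6, 9] / [7, 8];  Q = [1, 2, 6, 7] / [3, 4, 8] / [5, 9]
Final shape: (4, 3, 2).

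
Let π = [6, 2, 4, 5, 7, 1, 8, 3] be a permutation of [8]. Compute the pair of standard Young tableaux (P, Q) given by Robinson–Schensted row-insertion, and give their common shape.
P = [1, 3, 5, 7, 8] / [2, 4] / [6];  Q = [1, 3, 4, 5, 7] / [2, 8] / [6];  common shape = (5, 2, 1)

Row-insert the values π_1, π_2, … into P one at a time, bumping the leftmost entry strictly greater than the inserted value down to the next row. The recording tableau Q records, in position (i, j), the step at which that cell was added to P.
  Insert 6 (step 1): P = [6];  Q = [1]
  Insert 2 (step 2): P = [2] / [6];  Q = [1] / [2]
  Insert 4 (step 3): P = [2, 4] / [6];  Q = [1, 3] / [2]
  Insert 5 (step 4): P = [2, 4, 5] / [6];  Q = [1, 3, 4] / [2]
  Insert 7 (step 5): P = [2, 4, 5, 7] / [6];  Q = [1, 3, 4, 5] / [2]
  Insert 1 (step 6): P = [1, 4, 5, 7] / [2] / [6];  Q = [1, 3, 4, 5] / [2] / [6]
  Insert 8 (step 7): P = [1, 4, 5, 7, 8] / [2] / [6];  Q = [1, 3, 4, 5, 7] / [2] / [6]
  Insert 3 (step 8): P = [1, 3, 5, 7, 8] / [2, 4] / [6];  Q = [1, 3, 4, 5, 7] / [2, 8] / [6]
Final shape: (5, 2, 1).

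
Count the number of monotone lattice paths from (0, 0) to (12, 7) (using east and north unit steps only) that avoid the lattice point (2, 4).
Number of paths = 46098

Total paths from (0, 0) to (12, 7): C(19, 12) = 50388. Paths through (2, 4): (paths (0, 0) → (2, 4)) × (paths (2, 4) → (12, 7)) = C(6, 2) · C(13, 10) = 15 · 286 = 4290. Avoidance count = 50388 − 4290 = 46098.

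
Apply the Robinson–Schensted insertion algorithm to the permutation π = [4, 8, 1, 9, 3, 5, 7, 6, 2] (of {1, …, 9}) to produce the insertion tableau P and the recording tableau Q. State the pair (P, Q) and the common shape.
P = [1, 2, 5, 6] / [3, 7, 9] / [4] / [8];  Q = [1, 2, 4, 7] / [3, 5, 6] / [8] / [9];  common shape = (4, 3, 1, 1)

Row-insert the values π_1, π_2, … into P one at a time, bumping the leftmost entry strictly greater than the inserted value down to the next row. The recording tableau Q records, in position (i, j), the step at which that cell was added to P.
  Insert 4 (step 1): P = [4];  Q = [1]
  Insert 8 (step 2): P = [4, 8];  Q = [1, 2]
  Insert 1 (step 3): P = [1, 8] / [4];  Q = [1, 2] / [3]
  Insert 9 (step 4): P = [1, 8, 9] / [4];  Q = [1, 2, 4] / [3]
  Insert 3 (step 5): P = [1, 3, 9] / [4, 8];  Q = [1, 2, 4] / [3, 5]
  Insert 5 (step 6): P = [1, 3, 5] / [4, 8, 9];  Q = [1, 2, 4] / [3, 5, 6]
  Insert 7 (step 7): P = [1, 3, 5, 7] / [4, 8, 9];  Q = [1, 2, 4, 7] / [3, 5, 6]
  Insert 6 (step 8): P = [1, 3, 5, 6] / [4, 7, 9] / [8];  Q = [1, 2, 4, 7] / [3, 5, 6] / [8]
  Insert 2 (step 9): P = [1, 2, 5, 6] / [3, 7, 9] / [4] / [8];  Q = [1, 2, 4, 7] / [3, 5, 6] / [8] / [9]
Final shape: (4, 3, 1, 1).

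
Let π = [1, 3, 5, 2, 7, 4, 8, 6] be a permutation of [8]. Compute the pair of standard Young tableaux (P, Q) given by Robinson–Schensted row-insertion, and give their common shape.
P = [1, 2, 4, 6, 8] / [3, 5, 7];  Q = [1, 2, 3, 5, 7] / [4, 6, 8];  common shape = (5, 3)

Row-insert the values π_1, π_2, … into P one at a time, bumping the leftmost entry strictly greater than the inserted value down to the next row. The recording tableau Q records, in position (i, j), the step at which that cell was added to P.
  Insert 1 (step 1): P = [1];  Q = [1]
  Insert 3 (step 2): P = [1, 3];  Q = [1, 2]
  Insert 5 (step 3): P = [1, 3, 5];  Q = [1, 2, 3]
  Insert 2 (step 4): P = [1, 2, 5] / [3];  Q = [1, 2, 3] / [4]
  Insert 7 (step 5): P = [1, 2, 5, 7] / [3];  Q = [1, 2, 3, 5] / [4]
  Insert 4 (step 6): P = [1, 2, 4, 7] / [3, 5];  Q = [1, 2, 3, 5] / [4, 6]
  Insert 8 (step 7): P = [1, 2, 4, 7, 8] / [3, 5];  Q = [1, 2, 3, 5, 7] / [4, 6]
  Insert 6 (step 8): P = [1, 2, 4, 6, 8] / [3, 5, 7];  Q = [1, 2, 3, 5, 7] / [4, 6, 8]
Final shape: (5, 3).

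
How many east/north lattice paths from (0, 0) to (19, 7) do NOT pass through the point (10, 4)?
Number of paths = 437580

Total paths from (0, 0) to (19, 7): C(26, 19) = 657800. Paths through (10, 4): (paths (0, 0) → (10, 4)) × (paths (10, 4) → (19, 7)) = C(14, 10) · C(12, 9) = 1001 · 220 = 220220. Avoidance count = 657800 − 220220 = 437580.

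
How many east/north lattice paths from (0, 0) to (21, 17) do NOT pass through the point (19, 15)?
Number of paths = 17645338260

Total paths from (0, 0) to (21, 17): C(38, 21) = 28781143380. Paths through (19, 15): (paths (0, 0) → (19, 15)) × (paths (19, 15) → (21, 17)) = C(34, 19) · C(4, 2) = 1855967520 · 6 = 11135805120. Avoidance count = 28781143380 − 11135805120 = 17645338260.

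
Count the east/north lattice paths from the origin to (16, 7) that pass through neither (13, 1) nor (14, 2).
Number of paths = 242049

Inclusion–exclusion. Total paths: C(23, 16) = 245157. Through P₁: C(14, 13)·C(9, 3) = 1176. Through P₂: C(16, 14)·C(7, 2) = 2520. Since P₁ is strictly southwest of P₂, a monotone path through both must visit P₁ then P₂; paths through both = C(14, 13)·C(2, 1)·C(7, 2) = 588. Avoid both = 245157 − 1176 − 2520 + 588 = 242049.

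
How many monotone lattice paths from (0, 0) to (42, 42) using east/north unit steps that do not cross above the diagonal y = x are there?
C_42 = 39044429911904443959240

These NE paths below the diagonal are counted by the Catalan number C_n = (1/(n + 1)) · C(2n, n). For n = 42: C_42 = (1/43) · C(84, 42) = 1678910486211891090247320/43 = 39044429911904443959240.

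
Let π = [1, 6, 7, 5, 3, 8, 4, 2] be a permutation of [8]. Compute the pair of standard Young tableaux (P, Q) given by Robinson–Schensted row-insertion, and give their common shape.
P = [1, 2, 4, 8] / [3, 7] / [5] / [6];  Q = [1, 2, 3, 6] / [4, 7] / [5] / [8];  common shape = (4, 2, 1, 1)

Row-insert the values π_1, π_2, … into P one at a time, bumping the leftmost entry strictly greater than the inserted value down to the next row. The recording tableau Q records, in position (i, j), the step at which that cell was added to P.
  Insert 1 (step 1): P = [1];  Q = [1]
  Insert 6 (step 2): P = [1, 6];  Q = [1, 2]
  Insert 7 (step 3): P = [1, 6, 7];  Q = [1, 2, 3]
  Insert 5 (step 4): P = [1, 5, 7] / [6];  Q = [1, 2, 3] / [4]
  Insert 3 (step 5): P = [1, 3, 7] / [5] / [6];  Q = [1, 2, 3] / [4] / [5]
  Insert 8 (step 6): P = [1, 3, 7, 8] / [5] / [6];  Q = [1, 2, 3, 6] / [4] / [5]
  Insert 4 (step 7): P = [1, 3, 4, 8] / [5, 7] / [6];  Q = [1, 2, 3, 6] / [4, 7] / [5]
  Insert 2 (step 8): P = [1, 2, 4, 8] / [3, 7] / [5] / [6];  Q = [1, 2, 3, 6] / [4, 7] / [5] / [8]
Final shape: (4, 2, 1, 1).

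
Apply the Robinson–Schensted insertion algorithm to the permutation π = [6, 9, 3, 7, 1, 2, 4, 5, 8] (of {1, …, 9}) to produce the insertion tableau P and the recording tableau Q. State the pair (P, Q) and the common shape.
P = [1, 2, 4, 5, 8] / [3, 7] / [6, 9];  Q = [1, 2, 7, 8, 9] / [3, 4] / [5, 6];  common shape = (5, 2, 2)

Row-insert the values π_1, π_2, … into P one at a time, bumping the leftmost entry strictly greater than the inserted value down to the next row. The recording tableau Q records, in position (i, j), the step at which that cell was added to P.
  Insert 6 (step 1): P = [6];  Q = [1]
  Insert 9 (step 2): P = [6, 9];  Q = [1, 2]
  Insert 3 (step 3): P = [3, 9] / [6];  Q = [1, 2] / [3]
  Insert 7 (step 4): P = [3, 7] / [6, 9];  Q = [1, 2] / [3, 4]
  Insert 1 (step 5): P = [1, 7] / [3, 9] / [6];  Q = [1, 2] / [3, 4] / [5]
  Insert 2 (step 6): P = [1, 2] / [3, 7] / [6, 9];  Q = [1, 2] / [3, 4] / [5, 6]
  Insert 4 (step 7): P = [1, 2, 4] / [3, 7] / [6, 9];  Q = [1, 2, 7] / [3, 4] / [5, 6]
  Insert 5 (step 8): P = [1, 2, 4, 5] / [3, 7] / [6, 9];  Q = [1, 2, 7, 8] / [3, 4] / [5, 6]
  Insert 8 (step 9): P = [1, 2, 4, 5, 8] / [3, 7] / [6, 9];  Q = [1, 2, 7, 8, 9] / [3, 4] / [5, 6]
Final shape: (5, 2, 2).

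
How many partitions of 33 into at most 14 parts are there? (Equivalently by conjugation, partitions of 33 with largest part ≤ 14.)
p(33, parts ≤ 14) = 8551

Use the recurrence p(n, m) = p(n, m−1) + p(n−m, m): either the largest part is < m (count p(n, m−1)) or the largest part is exactly m (remove one copy of m, count p(n−m, m)). With p(0, ·) = 1 this gives p(33, parts ≤ 14) = 8551. (By conjugating Young diagrams, this also counts partitions of 33 into at most 14 parts.)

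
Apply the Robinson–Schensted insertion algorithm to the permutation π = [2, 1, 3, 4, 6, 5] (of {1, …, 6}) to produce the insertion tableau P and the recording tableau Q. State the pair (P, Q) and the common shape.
P = [1, 3, 4, 5] / [2, 6];  Q = [1, 3, 4, 5] / [2, 6];  common shape = (4, 2)

Row-insert the values π_1, π_2, … into P one at a time, bumping the leftmost entry strictly greater than the inserted value down to the next row. The recording tableau Q records, in position (i, j), the step at which that cell was added to P.
  Insert 2 (step 1): P = [2];  Q = [1]
  Insert 1 (step 2): P = [1] / [2];  Q = [1] / [2]
  Insert 3 (step 3): P = [1, 3] / [2];  Q = [1, 3] / [2]
  Insert 4 (step 4): P = [1, 3, 4] / [2];  Q = [1, 3, 4] / [2]
  Insert 6 (step 5): P = [1, 3, 4, 6] / [2];  Q = [1, 3, 4, 5] / [2]
  Insert 5 (step 6): P = [1, 3, 4, 5] / [2, 6];  Q = [1, 3, 4, 5] / [2, 6]
Final shape: (4, 2).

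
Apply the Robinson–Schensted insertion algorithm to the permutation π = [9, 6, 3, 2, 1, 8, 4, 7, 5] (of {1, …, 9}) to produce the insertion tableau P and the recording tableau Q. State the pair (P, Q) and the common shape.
P = [1, 4, 5] / [2, 7] / [3, 8] / [6] / [9];  Q = [1, 6, 8] / [2, 7] / [3, 9] / [4] / [5];  common shape = (3, 2, 2, 1, 1)

Row-insert the values π_1, π_2, … into P one at a time, bumping the leftmost entry strictly greater than the inserted value down to the next row. The recording tableau Q records, in position (i, j), the step at which that cell was added to P.
  Insert 9 (step 1): P = [9];  Q = [1]
  Insert 6 (step 2): P = [6] / [9];  Q = [1] / [2]
  Insert 3 (step 3): P = [3] / [6] / [9];  Q = [1] / [2] / [3]
  Insert 2 (step 4): P = [2] / [3] / [6] / [9];  Q = [1] / [2] / [3] / [4]
  Insert 1 (step 5): P = [1] / [2] / [3] / [6] / [9];  Q = [1] / [2] / [3] / [4] / [5]
  Insert 8 (step 6): P = [1, 8] / [2] / [3] / [6] / [9];  Q = [1, 6] / [2] / [3] / [4] / [5]
  Insert 4 (step 7): P = [1, 4] / [2, 8] / [3] / [6] / [9];  Q = [1, 6] / [2, 7] / [3] / [4] / [5]
  Insert 7 (step 8): P = [1, 4, 7] / [2, 8] / [3] / [6] / [9];  Q = [1, 6, 8] / [2, 7] / [3] / [4] / [5]
  Insert 5 (step 9): P = [1, 4, 5] / [2, 7] / [3, 8] / [6] / [9];  Q = [1, 6, 8] / [2, 7] / [3, 9] / [4] / [5]
Final shape: (3, 2, 2, 1, 1).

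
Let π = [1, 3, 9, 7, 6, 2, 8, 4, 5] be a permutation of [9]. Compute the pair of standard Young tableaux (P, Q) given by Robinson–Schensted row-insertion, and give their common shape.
P = [1, 2, 4, 5] / [3, 6, 8] / [7] / [9];  Q = [1, 2, 3, 7] / [4, 8, 9] / [5] / [6];  common shape = (4, 3, 1, 1)

Row-insert the values π_1, π_2, … into P one at a time, bumping the leftmost entry strictly greater than the inserted value down to the next row. The recording tableau Q records, in position (i, j), the step at which that cell was added to P.
  Insert 1 (step 1): P = [1];  Q = [1]
  Insert 3 (step 2): P = [1, 3];  Q = [1, 2]
  Insert 9 (step 3): P = [1, 3, 9];  Q = [1, 2, 3]
  Insert 7 (step 4): P = [1, 3, 7] / [9];  Q = [1, 2, 3] / [4]
  Insert 6 (step 5): P = [1, 3, 6] / [7] / [9];  Q = [1, 2, 3] / [4] / [5]
  Insert 2 (step 6): P = [1, 2, 6] / [3] / [7] / [9];  Q = [1, 2, 3] / [4] / [5] / [6]
  Insert 8 (step 7): P = [1, 2, 6, 8] / [3] / [7] / [9];  Q = [1, 2, 3, 7] / [4] / [5] / [6]
  Insert 4 (step 8): P = [1, 2, 4, 8] / [3, 6] / [7] / [9];  Q = [1, 2, 3, 7] / [4, 8] / [5] / [6]
  Insert 5 (step 9): P = [1, 2, 4, 5] / [3, 6, 8] / [7] / [9];  Q = [1, 2, 3, 7] / [4, 8, 9] / [5] / [6]
Final shape: (4, 3, 1, 1).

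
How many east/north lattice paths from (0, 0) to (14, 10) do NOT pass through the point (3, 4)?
Number of paths = 1528096

Total paths from (0, 0) to (14, 10): C(24, 14) = 1961256. Paths through (3, 4): (paths (0, 0) → (3, 4)) × (paths (3, 4) → (14, 10)) = C(7, 3) · C(17, 11) = 35 · 12376 = 433160. Avoidance count = 1961256 − 433160 = 1528096.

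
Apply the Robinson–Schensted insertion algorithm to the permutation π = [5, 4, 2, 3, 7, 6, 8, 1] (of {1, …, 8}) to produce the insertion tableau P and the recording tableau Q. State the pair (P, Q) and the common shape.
P = [1, 3, 6, 8] / [2, 7] / [4] / [5];  Q = [1, 4, 5, 7] / [2, 6] / [3] / [8];  common shape = (4, 2, 1, 1)

Row-insert the values π_1, π_2, … into P one at a time, bumping the leftmost entry strictly greater than the inserted value down to the next row. The recording tableau Q records, in position (i, j), the step at which that cell was added to P.
  Insert 5 (step 1): P = [5];  Q = [1]
  Insert 4 (step 2): P = [4] / [5];  Q = [1] / [2]
  Insert 2 (step 3): P = [2] / [4] / [5];  Q = [1] / [2] / [3]
  Insert 3 (step 4): P = [2, 3] / [4] / [5];  Q = [1, 4] / [2] / [3]
  Insert 7 (step 5): P = [2, 3, 7] / [4] / [5];  Q = [1, 4, 5] / [2] / [3]
  Insert 6 (step 6): P = [2, 3, 6] / [4, 7] / [5];  Q = [1, 4, 5] / [2, 6] / [3]
  Insert 8 (step 7): P = [2, 3, 6, 8] / [4, 7] / [5];  Q = [1, 4, 5, 7] / [2, 6] / [3]
  Insert 1 (step 8): P = [1, 3, 6, 8] / [2, 7] / [4] / [5];  Q = [1, 4, 5, 7] / [2, 6] / [3] / [8]
Final shape: (4, 2, 1, 1).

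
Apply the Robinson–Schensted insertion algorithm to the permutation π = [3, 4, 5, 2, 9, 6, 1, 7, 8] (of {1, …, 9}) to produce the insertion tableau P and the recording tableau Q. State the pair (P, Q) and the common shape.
P = [1, 4, 5, 6, 7, 8] / [2, 9] / [3];  Q = [1, 2, 3, 5, 8, 9] / [4, 6] / [7];  common shape = (6, 2, 1)

Row-insert the values π_1, π_2, … into P one at a time, bumping the leftmost entry strictly greater than the inserted value down to the next row. The recording tableau Q records, in position (i, j), the step at which that cell was added to P.
  Insert 3 (step 1): P = [3];  Q = [1]
  Insert 4 (step 2): P = [3, 4];  Q = [1, 2]
  Insert 5 (step 3): P = [3, 4, 5];  Q = [1, 2, 3]
  Insert 2 (step 4): P = [2, 4, 5] / [3];  Q = [1, 2, 3] / [4]
  Insert 9 (step 5): P = [2, 4, 5, 9] / [3];  Q = [1, 2, 3, 5] / [4]
  Insert 6 (step 6): P = [2, 4, 5, 6] / [3, 9];  Q = [1, 2, 3, 5] / [4, 6]
  Insert 1 (step 7): P = [1, 4, 5, 6] / [2, 9] / [3];  Q = [1, 2, 3, 5] / [4, 6] / [7]
  Insert 7 (step 8): P = [1, 4, 5, 6, 7] / [2, 9] / [3];  Q = [1, 2, 3, 5, 8] / [4, 6] / [7]
  Insert 8 (step 9): P = [1, 4, 5, 6, 7, 8] / [2, 9] / [3];  Q = [1, 2, 3, 5, 8, 9] / [4, 6] / [7]
Final shape: (6, 2, 1).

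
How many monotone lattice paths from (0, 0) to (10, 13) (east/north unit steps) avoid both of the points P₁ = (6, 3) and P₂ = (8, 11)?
Number of paths = 629170

Inclusion–exclusion. Total paths: C(23, 10) = 1144066. Through P₁: C(9, 6)·C(14, 4) = 84084. Through P₂: C(19, 8)·C(4, 2) = 453492. Since P₁ is strictly southwest of P₂, a monotone path through both must visit P₁ then P₂; paths through both = C(9, 6)·C(10, 2)·C(4, 2) = 22680. Avoid both = 1144066 − 84084 − 453492 + 22680 = 629170.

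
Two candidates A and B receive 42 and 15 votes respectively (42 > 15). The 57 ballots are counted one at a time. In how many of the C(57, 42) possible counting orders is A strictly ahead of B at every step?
Strict-lead orderings = 10448517534840

Total orderings of the 57 votes with 42 for A: C(57, 42) = 22057981462440. By the Bertrand ballot formula (Cycle Lemma / reflection principle), the number of orderings in which A is strictly ahead of B throughout is (p − q)/(p + q) · C(p + q, p) = (42 − 15)/(42 + 15) · 22057981462440 = 10448517534840.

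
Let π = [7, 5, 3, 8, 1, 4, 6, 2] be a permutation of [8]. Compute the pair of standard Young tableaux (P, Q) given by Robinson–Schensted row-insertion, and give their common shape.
P = [1, 2, 6] / [3, 4] / [5, 8] / [7];  Q = [1, 4, 7] / [2, 6] / [3, 8] / [5];  common shape = (3, 2, 2, 1)

Row-insert the values π_1, π_2, … into P one at a time, bumping the leftmost entry strictly greater than the inserted value down to the next row. The recording tableau Q records, in position (i, j), the step at which that cell was added to P.
  Insert 7 (step 1): P = [7];  Q = [1]
  Insert 5 (step 2): P = [5] / [7];  Q = [1] / [2]
  Insert 3 (step 3): P = [3] / [5] / [7];  Q = [1] / [2] / [3]
  Insert 8 (step 4): P = [3, 8] / [5] / [7];  Q = [1, 4] / [2] / [3]
  Insert 1 (step 5): P = [1, 8] / [3] / [5] / [7];  Q = [1, 4] / [2] / [3] / [5]
  Insert 4 (step 6): P = [1, 4] / [3, 8] / [5] / [7];  Q = [1, 4] / [2, 6] / [3] / [5]
  Insert 6 (step 7): P = [1, 4, 6] / [3, 8] / [5] / [7];  Q = [1, 4, 7] / [2, 6] / [3] / [5]
  Insert 2 (step 8): P = [1, 2, 6] / [3, 4] / [5, 8] / [7];  Q = [1, 4, 7] / [2, 6] / [3, 8] / [5]
Final shape: (3, 2, 2, 1).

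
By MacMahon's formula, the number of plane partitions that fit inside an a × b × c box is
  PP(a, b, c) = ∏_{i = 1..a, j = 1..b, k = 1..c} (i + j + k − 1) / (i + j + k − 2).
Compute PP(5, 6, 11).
PP(5, 6, 11) = 3792054662892288

Evaluate the triple product over i = 1..5, j = 1..6, k = 1..11. The factors are (2/1) · (3/2) · (4/3) · (5/4) · (6/5) · (7/6) · (8/7) · (9/8) · … (330 factors total). The numerators and denominators telescope so the product is an integer; carrying out the multiplication exactly gives PP(5, 6, 11) = 3792054662892288.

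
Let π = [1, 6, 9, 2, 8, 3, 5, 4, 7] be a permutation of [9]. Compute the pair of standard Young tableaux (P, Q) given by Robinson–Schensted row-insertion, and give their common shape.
P = [1, 2, 3, 4, 7] / [5, 8] / [6] / [9];  Q = [1, 2, 3, 7, 9] / [4, 5] / [6] / [8];  common shape = (5, 2, 1, 1)

Row-insert the values π_1, π_2, … into P one at a time, bumping the leftmost entry strictly greater than the inserted value down to the next row. The recording tableau Q records, in position (i, j), the step at which that cell was added to P.
  Insert 1 (step 1): P = [1];  Q = [1]
  Insert 6 (step 2): P = [1, 6];  Q = [1, 2]
  Insert 9 (step 3): P = [1, 6, 9];  Q = [1, 2, 3]
  Insert 2 (step 4): P = [1, 2, 9] / [6];  Q = [1, 2, 3] / [4]
  Insert 8 (step 5): P = [1, 2, 8] / [6, 9];  Q = [1, 2, 3] / [4, 5]
  Insert 3 (step 6): P = [1, 2, 3] / [6, 8] / [9];  Q = [1, 2, 3] / [4, 5] / [6]
  Insert 5 (step 7): P = [1, 2, 3, 5] / [6, 8] / [9];  Q = [1, 2, 3, 7] / [4, 5] / [6]
  Insert 4 (step 8): P = [1, 2, 3, 4] / [5, 8] / [6] / [9];  Q = [1, 2, 3, 7] / [4, 5] / [6] / [8]
  Insert 7 (step 9): P = [1, 2, 3, 4, 7] / [5, 8] / [6] / [9];  Q = [1, 2, 3, 7, 9] / [4, 5] / [6] / [8]
Final shape: (5, 2, 1, 1).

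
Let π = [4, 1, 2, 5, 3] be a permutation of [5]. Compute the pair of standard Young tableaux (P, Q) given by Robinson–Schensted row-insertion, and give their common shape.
P = [1, 2, 3] / [4, 5];  Q = [1, 3, 4] / [2, 5];  common shape = (3, 2)

Row-insert the values π_1, π_2, … into P one at a time, bumping the leftmost entry strictly greater than the inserted value down to the next row. The recording tableau Q records, in position (i, j), the step at which that cell was added to P.
  Insert 4 (step 1): P = [4];  Q = [1]
  Insert 1 (step 2): P = [1] / [4];  Q = [1] / [2]
  Insert 2 (step 3): P = [1, 2] / [4];  Q = [1, 3] / [2]
  Insert 5 (step 4): P = [1, 2, 5] / [4];  Q = [1, 3, 4] / [2]
  Insert 3 (step 5): P = [1, 2, 3] / [4, 5];  Q = [1, 3, 4] / [2, 5]
Final shape: (3, 2).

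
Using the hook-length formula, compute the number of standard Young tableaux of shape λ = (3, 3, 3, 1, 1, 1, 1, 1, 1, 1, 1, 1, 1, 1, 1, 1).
# SYT of shape (3, 3, 3, 1, 1, 1, 1, 1, 1, 1, 1, 1, 1, 1, 1, 1) = 256025

Hook-length formula: f^λ = n! / Π hook(c), product over all cells c of the Young diagram. For λ = (3, 3, 3, 1, 1, 1, 1, 1, 1, 1, 1, 1, 1, 1, 1, 1), n = 22 boxes. Hook lengths by row (left-to-right, top-to-bottom): [18, 4, 3]; [17, 3, 2]; [16, 2, 1]; [13]; [12]; [11]; [10]; [9]; [8]; [7]; [6]; [5]; [4]; [3]; [2]; [1]. Product of hooks = 4390199112499200. So f^λ = 22! / 4390199112499200 = 1124000727777607680000 / 4390199112499200 = 256025.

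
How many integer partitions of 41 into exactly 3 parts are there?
p(41, 3 parts) = 140

Partitions of n into exactly k parts are in bijection with partitions of n − k into at most k parts (subtract 1 from each part). So p(41, exactly 3) = p(38, parts ≤ 3). Computing via the recurrence p(m, j) = p(m, j−1) + p(m−j, j) gives 140.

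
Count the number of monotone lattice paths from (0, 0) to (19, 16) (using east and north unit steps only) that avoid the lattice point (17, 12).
Number of paths = 3281489925

Total paths from (0, 0) to (19, 16): C(35, 19) = 4059928950. Paths through (17, 12): (paths (0, 0) → (17, 12)) × (paths (17, 12) → (19, 16)) = C(29, 17) · C(6, 2) = 51895935 · 15 = 778439025. Avoidance count = 4059928950 − 778439025 = 3281489925.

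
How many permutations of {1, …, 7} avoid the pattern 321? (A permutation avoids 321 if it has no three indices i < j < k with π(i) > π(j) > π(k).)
C_7 = 429

These 321-avoiding permutations are counted by the Catalan number C_n = (1/(n + 1)) · C(2n, n). For n = 7: C_7 = (1/8) · C(14, 7) = 3432/8 = 429.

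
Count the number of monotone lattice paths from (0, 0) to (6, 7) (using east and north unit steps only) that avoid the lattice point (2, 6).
Number of paths = 1576

Total paths from (0, 0) to (6, 7): C(13, 6) = 1716. Paths through (2, 6): (paths (0, 0) → (2, 6)) × (paths (2, 6) → (6, 7)) = C(8, 2) · C(5, 4) = 28 · 5 = 140. Avoidance count = 1716 − 140 = 1576.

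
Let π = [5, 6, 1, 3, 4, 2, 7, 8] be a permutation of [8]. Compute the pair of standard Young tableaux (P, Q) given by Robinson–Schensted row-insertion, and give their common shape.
P = [1, 2, 4, 7, 8] / [3, 6] / [5];  Q = [1, 2, 5, 7, 8] / [3, 4] / [6];  common shape = (5, 2, 1)

Row-insert the values π_1, π_2, … into P one at a time, bumping the leftmost entry strictly greater than the inserted value down to the next row. The recording tableau Q records, in position (i, j), the step at which that cell was added to P.
  Insert 5 (step 1): P = [5];  Q = [1]
  Insert 6 (step 2): P = [5, 6];  Q = [1, 2]
  Insert 1 (step 3): P = [1, 6] / [5];  Q = [1, 2] / [3]
  Insert 3 (step 4): P = [1, 3] / [5, 6];  Q = [1, 2] / [3, 4]
  Insert 4 (step 5): P = [1, 3, 4] / [5, 6];  Q = [1, 2, 5] / [3, 4]
  Insert 2 (step 6): P = [1, 2, 4] / [3, 6] / [5];  Q = [1, 2, 5] / [3, 4] / [6]
  Insert 7 (step 7): P = [1, 2, 4, 7] / [3, 6] / [5];  Q = [1, 2, 5, 7] / [3, 4] / [6]
  Insert 8 (step 8): P = [1, 2, 4, 7, 8] / [3, 6] / [5];  Q = [1, 2, 5, 7, 8] / [3, 4] / [6]
Final shape: (5, 2, 1).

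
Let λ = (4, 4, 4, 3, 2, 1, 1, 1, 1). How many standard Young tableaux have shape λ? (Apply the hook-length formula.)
# SYT of shape (4, 4, 4, 3, 2, 1, 1, 1, 1) = 148140720

Hook-length formula: f^λ = n! / Π hook(c), product over all cells c of the Young diagram. For λ = (4, 4, 4, 3, 2, 1, 1, 1, 1), n = 21 boxes. Hook lengths by row (left-to-right, top-to-bottom): [12, 7, 5, 3]; [11, 6, 4, 2]; [10, 5, 3, 1]; [8, 3, 1]; [6, 1]; [4]; [3]; [2]; [1]. Product of hooks = 344881152000. So f^λ = 21! / 344881152000 = 51090942171709440000 / 344881152000 = 148140720.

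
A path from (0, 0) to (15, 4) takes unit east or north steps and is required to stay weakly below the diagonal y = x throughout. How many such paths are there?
Number of paths = 2907

By the reflection principle (André's argument), the number of monotone paths to (15, 4) with n ≤ m that never go above y = x is C(19, 15) − C(19, 16) = 3876 − 969 = 2907.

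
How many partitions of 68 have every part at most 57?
p(68, parts ≤ 57) = 3087596

Use the recurrence p(n, m) = p(n, m−1) + p(n−m, m): either the largest part is < m (count p(n, m−1)) or the largest part is exactly m (remove one copy of m, count p(n−m, m)). With p(0, ·) = 1 this gives p(68, parts ≤ 57) = 3087596. (By conjugating Young diagrams, this also counts partitions of 68 into at most 57 parts.)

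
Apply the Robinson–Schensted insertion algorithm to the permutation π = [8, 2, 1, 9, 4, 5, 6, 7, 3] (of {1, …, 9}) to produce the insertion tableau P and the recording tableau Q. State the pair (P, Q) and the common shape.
P = [1, 3, 5, 6, 7] / [2, 4] / [8, 9];  Q = [1, 4, 6, 7, 8] / [2, 5] / [3, 9];  common shape = (5, 2, 2)

Row-insert the values π_1, π_2, … into P one at a time, bumping the leftmost entry strictly greater than the inserted value down to the next row. The recording tableau Q records, in position (i, j), the step at which that cell was added to P.
  Insert 8 (step 1): P = [8];  Q = [1]
  Insert 2 (step 2): P = [2] / [8];  Q = [1] / [2]
  Insert 1 (step 3): P = [1] / [2] / [8];  Q = [1] / [2] / [3]
  Insert 9 (step 4): P = [1, 9] / [2] / [8];  Q = [1, 4] / [2] / [3]
  Insert 4 (step 5): P = [1, 4] / [2, 9] / [8];  Q = [1, 4] / [2, 5] / [3]
  Insert 5 (step 6): P = [1, 4, 5] / [2, 9] / [8];  Q = [1, 4, 6] / [2, 5] / [3]
  Insert 6 (step 7): P = [1, 4, 5, 6] / [2, 9] / [8];  Q = [1, 4, 6, 7] / [2, 5] / [3]
  Insert 7 (step 8): P = [1, 4, 5, 6, 7] / [2, 9] / [8];  Q = [1, 4, 6, 7, 8] / [2, 5] / [3]
  Insert 3 (step 9): P = [1, 3, 5, 6, 7] / [2, 4] / [8, 9];  Q = [1, 4, 6, 7, 8] / [2, 5] / [3, 9]
Final shape: (5, 2, 2).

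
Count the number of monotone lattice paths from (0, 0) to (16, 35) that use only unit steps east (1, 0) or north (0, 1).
Number of paths = 7174519270695

A monotone lattice path from (0, 0) to (16, 35) consists of 16 east steps and 35 north steps in some order, so it is determined by which 16 of the 51 steps are east. The count is C(51, 16) = 7174519270695.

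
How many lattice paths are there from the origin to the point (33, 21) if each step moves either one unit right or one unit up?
Number of paths = 520341450264090

A monotone lattice path from (0, 0) to (33, 21) consists of 33 east steps and 21 north steps in some order, so it is determined by which 33 of the 54 steps are east. The count is C(54, 33) = 520341450264090.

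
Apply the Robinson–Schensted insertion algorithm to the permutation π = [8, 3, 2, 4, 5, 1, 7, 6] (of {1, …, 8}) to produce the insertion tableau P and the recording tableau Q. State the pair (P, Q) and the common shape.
P = [1, 4, 5, 6] / [2, 7] / [3] / [8];  Q = [1, 4, 5, 7] / [2, 8] / [3] / [6];  common shape = (4, 2, 1, 1)

Row-insert the values π_1, π_2, … into P one at a time, bumping the leftmost entry strictly greater than the inserted value down to the next row. The recording tableau Q records, in position (i, j), the step at which that cell was added to P.
  Insert 8 (step 1): P = [8];  Q = [1]
  Insert 3 (step 2): P = [3] / [8];  Q = [1] / [2]
  Insert 2 (step 3): P = [2] / [3] / [8];  Q = [1] / [2] / [3]
  Insert 4 (step 4): P = [2, 4] / [3] / [8];  Q = [1, 4] / [2] / [3]
  Insert 5 (step 5): P = [2, 4, 5] / [3] / [8];  Q = [1, 4, 5] / [2] / [3]
  Insert 1 (step 6): P = [1, 4, 5] / [2] / [3] / [8];  Q = [1, 4, 5] / [2] / [3] / [6]
  Insert 7 (step 7): P = [1, 4, 5, 7] / [2] / [3] / [8];  Q = [1, 4, 5, 7] / [2] / [3] / [6]
  Insert 6 (step 8): P = [1, 4, 5, 6] / [2, 7] / [3] / [8];  Q = [1, 4, 5, 7] / [2, 8] / [3] / [6]
Final shape: (4, 2, 1, 1).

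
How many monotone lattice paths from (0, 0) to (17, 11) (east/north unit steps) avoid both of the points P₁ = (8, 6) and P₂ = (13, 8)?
Number of paths = 10547229

Inclusion–exclusion. Total paths: C(28, 17) = 21474180. Through P₁: C(14, 8)·C(14, 9) = 6012006. Through P₂: C(21, 13)·C(7, 4) = 7122150. Since P₁ is strictly southwest of P₂, a monotone path through both must visit P₁ then P₂; paths through both = C(14, 8)·C(7, 5)·C(7, 4) = 2207205. Avoid both = 21474180 − 6012006 − 7122150 + 2207205 = 10547229.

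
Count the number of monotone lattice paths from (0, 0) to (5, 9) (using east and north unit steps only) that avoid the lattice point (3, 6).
Number of paths = 1162

Total paths from (0, 0) to (5, 9): C(14, 5) = 2002. Paths through (3, 6): (paths (0, 0) → (3, 6)) × (paths (3, 6) → (5, 9)) = C(9, 3) · C(5, 2) = 84 · 10 = 840. Avoidance count = 2002 − 840 = 1162.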